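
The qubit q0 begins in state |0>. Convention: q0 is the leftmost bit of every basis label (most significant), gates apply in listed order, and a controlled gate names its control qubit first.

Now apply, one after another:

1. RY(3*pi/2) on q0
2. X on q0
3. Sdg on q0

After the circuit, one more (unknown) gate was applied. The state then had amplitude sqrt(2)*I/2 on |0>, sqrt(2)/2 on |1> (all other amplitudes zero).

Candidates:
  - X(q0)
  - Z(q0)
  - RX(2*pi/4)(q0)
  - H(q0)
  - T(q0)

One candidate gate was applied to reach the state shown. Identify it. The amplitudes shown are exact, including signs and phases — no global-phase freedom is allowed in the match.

The unique candidate consistent with the amplitudes is X(q0).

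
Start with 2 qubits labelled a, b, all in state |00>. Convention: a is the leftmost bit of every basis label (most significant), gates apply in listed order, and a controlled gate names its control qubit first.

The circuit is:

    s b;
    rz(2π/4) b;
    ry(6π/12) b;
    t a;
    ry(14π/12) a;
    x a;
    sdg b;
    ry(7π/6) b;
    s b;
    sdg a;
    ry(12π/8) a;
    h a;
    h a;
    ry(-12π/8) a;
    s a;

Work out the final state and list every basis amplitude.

The resulting statevector has amplitude (sqrt(6) + 2*sqrt(2) + sqrt(2)*I)*exp(I*pi/4)/8 on |00>, (sqrt(6) + 2*sqrt(2) + sqrt(2)*I)*exp(I*pi/4)/8 on |01>, (-2*sqrt(2) + sqrt(6) + sqrt(2)*I)*exp(3*I*pi/4)/8 on |10>, (-2*sqrt(2) + sqrt(6) + sqrt(2)*I)*exp(3*I*pi/4)/8 on |11>. Key observation: gates 10-15 undo each other exactly, leaving only the rest of the circuit to track.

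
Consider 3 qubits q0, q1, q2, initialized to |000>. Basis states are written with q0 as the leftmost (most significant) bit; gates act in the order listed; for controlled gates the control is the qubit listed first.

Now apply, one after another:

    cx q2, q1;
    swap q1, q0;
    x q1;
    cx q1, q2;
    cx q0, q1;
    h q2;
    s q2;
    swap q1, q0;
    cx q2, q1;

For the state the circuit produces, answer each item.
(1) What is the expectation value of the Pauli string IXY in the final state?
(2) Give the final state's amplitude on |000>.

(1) In the final state, IXY has expectation -1.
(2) The amplitude on |000> is 0.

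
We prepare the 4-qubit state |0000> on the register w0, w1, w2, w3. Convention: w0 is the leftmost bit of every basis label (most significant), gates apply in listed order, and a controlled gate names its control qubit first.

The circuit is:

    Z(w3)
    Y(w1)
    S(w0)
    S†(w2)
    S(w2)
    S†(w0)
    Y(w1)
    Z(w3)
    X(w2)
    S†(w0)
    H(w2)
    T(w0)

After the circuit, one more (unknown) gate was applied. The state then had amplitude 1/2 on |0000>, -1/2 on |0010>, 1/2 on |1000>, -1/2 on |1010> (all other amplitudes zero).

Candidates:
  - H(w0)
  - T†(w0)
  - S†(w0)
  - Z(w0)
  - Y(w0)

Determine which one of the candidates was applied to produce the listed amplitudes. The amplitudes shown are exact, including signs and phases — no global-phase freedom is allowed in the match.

The unique candidate consistent with the amplitudes is H(w0).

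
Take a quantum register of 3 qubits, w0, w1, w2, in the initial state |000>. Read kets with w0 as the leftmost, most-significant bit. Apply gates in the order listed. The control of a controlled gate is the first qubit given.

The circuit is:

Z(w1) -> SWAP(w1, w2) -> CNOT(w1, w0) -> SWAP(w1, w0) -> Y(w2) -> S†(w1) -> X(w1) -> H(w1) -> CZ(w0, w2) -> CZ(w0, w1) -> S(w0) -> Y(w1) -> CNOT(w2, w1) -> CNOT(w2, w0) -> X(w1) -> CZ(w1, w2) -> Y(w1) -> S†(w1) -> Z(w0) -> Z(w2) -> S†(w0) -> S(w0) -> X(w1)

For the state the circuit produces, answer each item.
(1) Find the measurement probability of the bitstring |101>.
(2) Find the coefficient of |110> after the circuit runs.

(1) The probability of measuring |101> is 1/2.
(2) The amplitude on |110> is 0.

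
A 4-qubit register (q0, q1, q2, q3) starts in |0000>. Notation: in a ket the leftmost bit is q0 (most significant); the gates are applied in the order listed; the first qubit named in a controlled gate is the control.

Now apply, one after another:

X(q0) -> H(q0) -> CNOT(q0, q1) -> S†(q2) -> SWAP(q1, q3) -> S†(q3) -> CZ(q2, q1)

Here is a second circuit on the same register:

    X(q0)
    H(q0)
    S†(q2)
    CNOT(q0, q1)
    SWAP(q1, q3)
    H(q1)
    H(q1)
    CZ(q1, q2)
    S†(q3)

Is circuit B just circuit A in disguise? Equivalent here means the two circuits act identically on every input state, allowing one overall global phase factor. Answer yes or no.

Yes — the two circuits implement the same unitary up to a global phase.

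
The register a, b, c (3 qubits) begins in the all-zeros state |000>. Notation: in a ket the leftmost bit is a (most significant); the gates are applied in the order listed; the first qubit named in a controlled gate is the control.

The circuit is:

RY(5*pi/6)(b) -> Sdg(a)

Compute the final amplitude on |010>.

The amplitude on |010> is sqrt(2)/4 + sqrt(6)/4.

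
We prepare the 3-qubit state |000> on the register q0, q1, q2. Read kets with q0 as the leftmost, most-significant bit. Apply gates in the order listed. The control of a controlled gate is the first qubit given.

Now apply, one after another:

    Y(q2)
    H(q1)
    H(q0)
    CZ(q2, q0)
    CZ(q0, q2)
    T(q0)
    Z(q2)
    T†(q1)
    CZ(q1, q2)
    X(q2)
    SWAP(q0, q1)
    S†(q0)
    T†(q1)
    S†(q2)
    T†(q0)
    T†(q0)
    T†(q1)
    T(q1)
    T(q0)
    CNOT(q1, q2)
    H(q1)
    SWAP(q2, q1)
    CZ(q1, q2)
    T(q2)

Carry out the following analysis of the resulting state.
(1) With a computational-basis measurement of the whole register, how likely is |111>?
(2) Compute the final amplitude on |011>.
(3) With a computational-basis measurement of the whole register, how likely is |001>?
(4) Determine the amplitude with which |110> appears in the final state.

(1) Outcome |111> occurs with probability 1/8. Key observation: steps 16-19 multiply out to the identity, so the circuit reduces to the remaining gates.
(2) The amplitude on |011> is -sqrt(2)*exp(3*I*pi/4)/4.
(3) The probability of measuring |001> is 1/8.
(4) |110> carries amplitude -sqrt(2)*I/4 in the final state.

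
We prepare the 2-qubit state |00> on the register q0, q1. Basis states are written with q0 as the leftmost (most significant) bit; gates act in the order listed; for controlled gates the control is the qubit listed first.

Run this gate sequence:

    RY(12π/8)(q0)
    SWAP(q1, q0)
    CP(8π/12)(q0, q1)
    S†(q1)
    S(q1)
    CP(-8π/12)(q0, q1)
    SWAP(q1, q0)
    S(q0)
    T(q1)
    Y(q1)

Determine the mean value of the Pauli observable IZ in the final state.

In the final state, IZ has expectation -1. Key observation: gates 2-7 undo each other exactly, leaving only the rest of the circuit to track.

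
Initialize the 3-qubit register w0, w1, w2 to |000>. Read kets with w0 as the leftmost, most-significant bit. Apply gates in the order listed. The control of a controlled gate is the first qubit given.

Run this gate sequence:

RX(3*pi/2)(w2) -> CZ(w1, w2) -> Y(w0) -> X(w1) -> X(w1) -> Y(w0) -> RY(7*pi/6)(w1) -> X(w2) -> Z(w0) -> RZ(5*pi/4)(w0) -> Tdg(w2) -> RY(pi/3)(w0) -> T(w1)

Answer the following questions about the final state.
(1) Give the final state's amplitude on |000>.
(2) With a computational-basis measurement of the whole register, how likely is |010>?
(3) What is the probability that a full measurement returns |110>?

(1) The amplitude on |000> is (-3 + sqrt(3))*exp(7*I*pi/8)/8. Key observation: the block from step 3 through step 6 cancels to the identity and can be dropped.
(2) The probability of measuring |010> is 3*sqrt(3)/32 + 3/16.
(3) The probability of measuring |110> is sqrt(3)/32 + 1/16.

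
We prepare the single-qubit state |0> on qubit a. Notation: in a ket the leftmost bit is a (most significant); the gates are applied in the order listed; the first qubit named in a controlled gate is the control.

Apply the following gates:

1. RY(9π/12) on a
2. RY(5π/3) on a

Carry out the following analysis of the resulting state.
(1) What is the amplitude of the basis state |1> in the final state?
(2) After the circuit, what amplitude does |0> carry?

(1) |1> carries amplitude -sqrt(3*sqrt(2) + 6)/4 + sqrt(2 - sqrt(2))/4 in the final state.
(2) |0> carries amplitude -sqrt(sqrt(2) + 2)/4 - sqrt(6 - 3*sqrt(2))/4 in the final state.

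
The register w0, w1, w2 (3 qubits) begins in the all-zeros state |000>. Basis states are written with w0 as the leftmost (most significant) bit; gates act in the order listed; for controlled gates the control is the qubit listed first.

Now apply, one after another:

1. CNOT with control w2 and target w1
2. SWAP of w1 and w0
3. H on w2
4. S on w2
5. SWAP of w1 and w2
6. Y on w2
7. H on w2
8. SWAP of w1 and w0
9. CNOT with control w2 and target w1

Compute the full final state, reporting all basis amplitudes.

The final amplitudes are I/2 on |000>, 0 on |001>, 0 on |010>, -I/2 on |011>, -1/2 on |100>, 0 on |101>, 0 on |110>, 1/2 on |111>.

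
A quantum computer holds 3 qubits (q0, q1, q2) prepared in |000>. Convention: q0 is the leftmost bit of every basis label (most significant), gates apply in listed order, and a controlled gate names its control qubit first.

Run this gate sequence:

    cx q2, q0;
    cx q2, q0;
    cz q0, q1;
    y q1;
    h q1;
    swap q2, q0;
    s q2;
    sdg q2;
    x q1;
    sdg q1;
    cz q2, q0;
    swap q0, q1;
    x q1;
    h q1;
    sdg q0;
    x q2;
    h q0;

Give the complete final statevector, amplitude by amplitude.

The final amplitudes are -sqrt(2)*I/2 on |001>, sqrt(2)*I/2 on |011>, and 0 on every other basis state. Key observation: the block from step 1 through step 2 cancels to the identity and can be dropped.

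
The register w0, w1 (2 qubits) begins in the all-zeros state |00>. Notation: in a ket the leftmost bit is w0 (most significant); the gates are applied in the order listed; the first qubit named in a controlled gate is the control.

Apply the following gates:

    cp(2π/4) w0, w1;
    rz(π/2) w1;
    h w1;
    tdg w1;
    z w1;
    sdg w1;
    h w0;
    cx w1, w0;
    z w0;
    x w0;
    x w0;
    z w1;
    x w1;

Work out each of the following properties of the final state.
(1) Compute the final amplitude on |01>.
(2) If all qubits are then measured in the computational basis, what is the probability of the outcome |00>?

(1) The amplitude on |01> is -exp(3*I*pi/4)/2. Key observation: steps 10-11 multiply out to the identity, so the circuit reduces to the remaining gates.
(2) A full measurement returns |00> with probability 1/4.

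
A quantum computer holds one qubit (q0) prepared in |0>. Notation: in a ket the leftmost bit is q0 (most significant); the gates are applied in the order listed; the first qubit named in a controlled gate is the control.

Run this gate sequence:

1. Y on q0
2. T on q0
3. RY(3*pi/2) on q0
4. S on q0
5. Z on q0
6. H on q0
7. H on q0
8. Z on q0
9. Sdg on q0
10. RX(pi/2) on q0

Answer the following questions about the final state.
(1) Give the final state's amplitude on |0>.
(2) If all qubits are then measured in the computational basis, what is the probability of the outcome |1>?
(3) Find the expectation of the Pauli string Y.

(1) The final state's coefficient on |0> equals (-1 - I)*exp(I*pi/4)/2.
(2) The probability of measuring |1> is 1/2.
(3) The observable Y averages to 0.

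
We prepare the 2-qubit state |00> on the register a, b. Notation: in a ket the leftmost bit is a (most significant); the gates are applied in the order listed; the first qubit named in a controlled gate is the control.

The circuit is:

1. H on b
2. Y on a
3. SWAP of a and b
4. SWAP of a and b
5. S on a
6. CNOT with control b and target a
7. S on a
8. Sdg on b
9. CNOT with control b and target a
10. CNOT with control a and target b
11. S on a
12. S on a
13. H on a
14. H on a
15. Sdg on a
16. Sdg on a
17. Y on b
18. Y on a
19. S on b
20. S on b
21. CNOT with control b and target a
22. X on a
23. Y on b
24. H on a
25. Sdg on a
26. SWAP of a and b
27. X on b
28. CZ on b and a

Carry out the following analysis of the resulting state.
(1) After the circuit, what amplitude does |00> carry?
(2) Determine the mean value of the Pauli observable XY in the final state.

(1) |00> carries amplitude I/2 in the final state. Key observation: the block from step 11 through step 16 cancels to the identity and can be dropped.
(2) The expectation value of XY is -1.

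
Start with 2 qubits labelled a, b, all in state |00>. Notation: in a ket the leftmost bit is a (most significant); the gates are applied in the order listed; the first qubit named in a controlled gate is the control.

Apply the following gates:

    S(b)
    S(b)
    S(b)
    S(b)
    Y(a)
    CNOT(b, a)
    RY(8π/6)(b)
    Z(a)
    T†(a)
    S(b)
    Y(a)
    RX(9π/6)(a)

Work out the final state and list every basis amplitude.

After the circuit, the state carries amplitude sqrt(2)*exp(3*I*pi/4)/4 on |00>, sqrt(6)*exp(I*pi/4)/4 on |01>, -sqrt(2)*exp(I*pi/4)/4 on |10>, sqrt(6)*exp(3*I*pi/4)/4 on |11>.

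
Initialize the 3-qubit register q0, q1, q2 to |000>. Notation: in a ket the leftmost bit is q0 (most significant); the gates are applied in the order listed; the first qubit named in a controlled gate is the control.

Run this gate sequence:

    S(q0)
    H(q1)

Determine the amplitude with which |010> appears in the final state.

The final state's coefficient on |010> equals sqrt(2)/2.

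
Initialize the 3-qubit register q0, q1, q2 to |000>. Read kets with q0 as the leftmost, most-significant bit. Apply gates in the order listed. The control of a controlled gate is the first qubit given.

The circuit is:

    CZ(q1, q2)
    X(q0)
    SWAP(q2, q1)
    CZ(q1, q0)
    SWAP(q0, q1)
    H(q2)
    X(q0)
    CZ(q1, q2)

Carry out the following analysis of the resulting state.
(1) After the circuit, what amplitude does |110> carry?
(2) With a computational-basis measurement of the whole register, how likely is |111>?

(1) |110> carries amplitude sqrt(2)/2 in the final state.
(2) The probability of measuring |111> is 1/2.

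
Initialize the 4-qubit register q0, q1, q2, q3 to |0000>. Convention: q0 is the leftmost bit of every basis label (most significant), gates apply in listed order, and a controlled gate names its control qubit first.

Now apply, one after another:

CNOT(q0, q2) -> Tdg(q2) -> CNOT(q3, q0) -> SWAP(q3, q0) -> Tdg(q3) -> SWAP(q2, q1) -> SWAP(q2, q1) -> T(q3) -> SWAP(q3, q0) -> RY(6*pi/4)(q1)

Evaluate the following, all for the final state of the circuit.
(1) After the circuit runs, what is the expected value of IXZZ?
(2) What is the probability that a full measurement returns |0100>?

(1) In the final state, IXZZ has expectation -1. Key observation: gates 4-9 undo each other exactly, leaving only the rest of the circuit to track.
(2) Outcome |0100> occurs with probability 1/2.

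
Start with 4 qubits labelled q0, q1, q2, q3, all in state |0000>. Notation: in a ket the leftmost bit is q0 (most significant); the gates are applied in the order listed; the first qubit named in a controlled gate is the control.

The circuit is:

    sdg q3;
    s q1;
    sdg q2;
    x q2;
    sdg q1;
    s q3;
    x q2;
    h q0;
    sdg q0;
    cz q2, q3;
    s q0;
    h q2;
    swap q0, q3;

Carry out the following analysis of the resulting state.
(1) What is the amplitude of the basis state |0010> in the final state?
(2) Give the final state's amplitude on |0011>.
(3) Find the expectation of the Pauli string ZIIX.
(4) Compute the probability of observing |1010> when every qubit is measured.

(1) The amplitude on |0010> is 1/2.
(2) The final state's coefficient on |0011> equals 1/2.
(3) In the final state, ZIIX has expectation 1.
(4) Outcome |1010> occurs with probability 0.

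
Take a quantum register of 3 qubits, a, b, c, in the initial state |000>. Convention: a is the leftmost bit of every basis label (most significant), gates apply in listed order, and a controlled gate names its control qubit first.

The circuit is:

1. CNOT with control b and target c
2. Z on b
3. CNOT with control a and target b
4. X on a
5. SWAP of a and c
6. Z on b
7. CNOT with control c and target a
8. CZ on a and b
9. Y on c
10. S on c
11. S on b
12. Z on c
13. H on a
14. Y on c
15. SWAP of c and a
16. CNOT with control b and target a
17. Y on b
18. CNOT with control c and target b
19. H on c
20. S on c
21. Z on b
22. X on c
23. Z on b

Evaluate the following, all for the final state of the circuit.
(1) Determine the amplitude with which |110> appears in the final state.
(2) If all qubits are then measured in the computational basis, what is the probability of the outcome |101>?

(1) |110> carries amplitude -1/2 in the final state.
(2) Outcome |101> occurs with probability 1/4.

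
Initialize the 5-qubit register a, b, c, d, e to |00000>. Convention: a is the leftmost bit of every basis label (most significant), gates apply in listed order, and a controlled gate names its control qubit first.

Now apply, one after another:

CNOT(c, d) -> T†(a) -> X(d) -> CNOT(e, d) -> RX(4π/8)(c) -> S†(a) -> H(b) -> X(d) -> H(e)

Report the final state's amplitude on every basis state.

The resulting statevector has amplitude sqrt(2)/4 on |00000>, sqrt(2)/4 on |00001>, -sqrt(2)*I/4 on |00100>, -sqrt(2)*I/4 on |00101>, sqrt(2)/4 on |01000>, sqrt(2)/4 on |01001>, -sqrt(2)*I/4 on |01100>, -sqrt(2)*I/4 on |01101>, and 0 on every other basis state.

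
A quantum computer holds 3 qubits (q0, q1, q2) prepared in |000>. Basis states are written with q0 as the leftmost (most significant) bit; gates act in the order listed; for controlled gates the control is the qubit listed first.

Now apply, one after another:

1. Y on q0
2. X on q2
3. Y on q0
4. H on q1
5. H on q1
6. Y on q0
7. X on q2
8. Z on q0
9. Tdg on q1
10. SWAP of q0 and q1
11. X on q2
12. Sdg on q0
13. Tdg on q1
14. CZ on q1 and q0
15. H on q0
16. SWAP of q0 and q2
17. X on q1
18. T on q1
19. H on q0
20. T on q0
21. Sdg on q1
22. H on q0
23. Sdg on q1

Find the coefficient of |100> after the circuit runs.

The amplitude on |100> is sqrt(2)*(-I - exp(I*pi/4))/4.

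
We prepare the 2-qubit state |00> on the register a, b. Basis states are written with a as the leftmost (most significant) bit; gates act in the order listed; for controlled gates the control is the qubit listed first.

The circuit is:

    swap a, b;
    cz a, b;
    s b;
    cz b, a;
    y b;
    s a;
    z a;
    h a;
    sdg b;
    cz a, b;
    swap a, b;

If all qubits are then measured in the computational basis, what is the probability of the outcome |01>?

Outcome |01> occurs with probability 0.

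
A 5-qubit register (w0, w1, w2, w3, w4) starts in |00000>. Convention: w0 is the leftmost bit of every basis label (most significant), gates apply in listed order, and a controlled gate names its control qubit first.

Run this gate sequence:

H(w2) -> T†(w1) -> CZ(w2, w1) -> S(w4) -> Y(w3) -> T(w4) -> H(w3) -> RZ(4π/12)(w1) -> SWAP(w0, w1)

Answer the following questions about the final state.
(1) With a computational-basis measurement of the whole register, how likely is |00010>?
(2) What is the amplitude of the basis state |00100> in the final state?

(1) Outcome |00010> occurs with probability 1/4.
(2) The amplitude on |00100> is exp(I*pi/3)/2.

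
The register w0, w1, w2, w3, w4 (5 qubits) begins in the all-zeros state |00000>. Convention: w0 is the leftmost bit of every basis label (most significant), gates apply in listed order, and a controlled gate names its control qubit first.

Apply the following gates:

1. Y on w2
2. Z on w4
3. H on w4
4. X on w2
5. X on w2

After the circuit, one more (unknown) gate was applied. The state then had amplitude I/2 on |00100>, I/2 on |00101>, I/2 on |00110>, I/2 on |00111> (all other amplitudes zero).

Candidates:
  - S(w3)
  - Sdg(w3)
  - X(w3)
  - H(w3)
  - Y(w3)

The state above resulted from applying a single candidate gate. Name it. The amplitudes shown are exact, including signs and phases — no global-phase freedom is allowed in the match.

It was H(w3) that produced the state shown. Key observation: the block from step 4 through step 5 cancels to the identity and can be dropped.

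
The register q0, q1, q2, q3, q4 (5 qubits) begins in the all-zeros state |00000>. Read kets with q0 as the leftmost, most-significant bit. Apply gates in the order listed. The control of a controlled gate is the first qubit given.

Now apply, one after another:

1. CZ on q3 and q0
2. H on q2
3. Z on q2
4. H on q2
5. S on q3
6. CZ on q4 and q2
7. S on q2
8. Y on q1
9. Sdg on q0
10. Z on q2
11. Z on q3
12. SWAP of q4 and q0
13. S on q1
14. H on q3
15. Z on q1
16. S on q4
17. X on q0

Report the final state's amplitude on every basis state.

The resulting statevector has amplitude -sqrt(2)*I/2 on |11100>, -sqrt(2)*I/2 on |11110>, and 0 on every other basis state.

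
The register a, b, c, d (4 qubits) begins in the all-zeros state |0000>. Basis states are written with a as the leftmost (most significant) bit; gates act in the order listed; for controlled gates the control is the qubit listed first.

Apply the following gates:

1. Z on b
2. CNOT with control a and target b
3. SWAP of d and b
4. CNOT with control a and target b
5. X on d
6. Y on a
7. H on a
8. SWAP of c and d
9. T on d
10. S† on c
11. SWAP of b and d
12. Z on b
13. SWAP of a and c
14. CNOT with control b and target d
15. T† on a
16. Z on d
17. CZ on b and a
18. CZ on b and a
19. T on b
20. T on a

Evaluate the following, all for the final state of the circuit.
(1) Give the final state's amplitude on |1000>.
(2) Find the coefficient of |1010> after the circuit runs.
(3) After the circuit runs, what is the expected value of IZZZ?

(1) The amplitude on |1000> is sqrt(2)/2.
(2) The amplitude on |1010> is -sqrt(2)/2.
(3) In the final state, IZZZ has expectation 0.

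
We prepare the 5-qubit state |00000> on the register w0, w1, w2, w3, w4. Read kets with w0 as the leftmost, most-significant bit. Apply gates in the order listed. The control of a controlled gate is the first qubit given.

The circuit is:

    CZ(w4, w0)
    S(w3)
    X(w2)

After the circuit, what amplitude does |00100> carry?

The final state's coefficient on |00100> equals 1.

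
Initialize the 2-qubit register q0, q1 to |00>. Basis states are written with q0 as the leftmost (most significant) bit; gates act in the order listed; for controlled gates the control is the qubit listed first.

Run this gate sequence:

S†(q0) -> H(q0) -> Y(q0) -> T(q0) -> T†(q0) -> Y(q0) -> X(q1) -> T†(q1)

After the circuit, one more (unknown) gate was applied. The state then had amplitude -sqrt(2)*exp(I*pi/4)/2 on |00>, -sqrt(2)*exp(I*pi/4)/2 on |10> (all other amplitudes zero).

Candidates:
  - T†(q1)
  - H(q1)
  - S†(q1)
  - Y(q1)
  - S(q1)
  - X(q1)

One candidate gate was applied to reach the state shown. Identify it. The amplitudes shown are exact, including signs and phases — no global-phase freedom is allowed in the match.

The unique candidate consistent with the amplitudes is Y(q1). Key observation: gates 3-6 undo each other exactly, leaving only the rest of the circuit to track.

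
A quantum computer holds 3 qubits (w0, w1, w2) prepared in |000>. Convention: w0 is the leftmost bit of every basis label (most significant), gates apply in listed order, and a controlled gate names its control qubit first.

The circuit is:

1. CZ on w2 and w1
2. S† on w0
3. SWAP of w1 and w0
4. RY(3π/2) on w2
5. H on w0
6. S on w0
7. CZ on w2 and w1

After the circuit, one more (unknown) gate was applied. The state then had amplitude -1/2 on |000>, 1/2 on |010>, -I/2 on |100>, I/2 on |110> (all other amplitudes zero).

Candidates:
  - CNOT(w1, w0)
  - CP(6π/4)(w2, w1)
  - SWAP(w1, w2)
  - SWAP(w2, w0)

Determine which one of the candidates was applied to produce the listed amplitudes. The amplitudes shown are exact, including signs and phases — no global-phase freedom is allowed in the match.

It was SWAP(w1, w2) that produced the state shown.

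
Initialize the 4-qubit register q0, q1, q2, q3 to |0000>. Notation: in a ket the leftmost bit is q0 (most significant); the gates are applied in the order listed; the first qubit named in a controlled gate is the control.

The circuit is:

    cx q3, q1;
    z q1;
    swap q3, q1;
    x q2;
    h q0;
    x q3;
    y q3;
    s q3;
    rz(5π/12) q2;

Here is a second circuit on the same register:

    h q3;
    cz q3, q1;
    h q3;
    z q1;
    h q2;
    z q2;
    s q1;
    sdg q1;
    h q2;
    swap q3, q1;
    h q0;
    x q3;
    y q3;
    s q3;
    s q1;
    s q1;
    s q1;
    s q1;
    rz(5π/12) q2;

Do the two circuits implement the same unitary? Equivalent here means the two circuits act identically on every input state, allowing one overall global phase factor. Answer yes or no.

No — the two circuits implement different unitaries, even allowing a global phase.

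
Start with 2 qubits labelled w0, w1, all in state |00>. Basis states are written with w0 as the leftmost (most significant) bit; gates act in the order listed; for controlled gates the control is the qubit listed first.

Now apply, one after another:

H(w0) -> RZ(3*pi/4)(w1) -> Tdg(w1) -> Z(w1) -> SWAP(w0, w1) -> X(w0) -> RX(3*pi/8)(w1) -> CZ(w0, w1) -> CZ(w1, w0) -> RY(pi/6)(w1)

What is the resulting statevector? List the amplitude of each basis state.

After the circuit, the state carries amplitude 0 on |00>, 0 on |01>, -exp(7*I*pi/16)/2 on |10>, -sqrt(3)*exp(7*I*pi/16)/2 on |11>.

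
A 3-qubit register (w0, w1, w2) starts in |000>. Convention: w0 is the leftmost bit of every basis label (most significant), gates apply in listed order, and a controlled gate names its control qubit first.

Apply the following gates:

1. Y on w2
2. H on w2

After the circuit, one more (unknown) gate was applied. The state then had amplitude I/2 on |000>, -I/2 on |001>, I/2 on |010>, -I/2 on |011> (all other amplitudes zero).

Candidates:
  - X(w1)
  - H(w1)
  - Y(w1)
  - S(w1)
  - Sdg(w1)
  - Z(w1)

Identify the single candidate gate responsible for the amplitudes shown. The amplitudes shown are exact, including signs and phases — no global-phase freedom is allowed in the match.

It was H(w1) that produced the state shown.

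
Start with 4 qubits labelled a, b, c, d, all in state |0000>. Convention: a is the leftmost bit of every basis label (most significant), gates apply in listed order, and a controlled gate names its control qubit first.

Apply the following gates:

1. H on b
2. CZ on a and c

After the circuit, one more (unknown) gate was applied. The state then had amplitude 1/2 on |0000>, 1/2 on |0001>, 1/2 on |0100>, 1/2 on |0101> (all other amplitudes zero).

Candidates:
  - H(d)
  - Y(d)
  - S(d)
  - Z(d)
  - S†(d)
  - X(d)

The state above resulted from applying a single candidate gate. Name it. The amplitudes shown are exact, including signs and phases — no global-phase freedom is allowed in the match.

It was H(d) that produced the state shown.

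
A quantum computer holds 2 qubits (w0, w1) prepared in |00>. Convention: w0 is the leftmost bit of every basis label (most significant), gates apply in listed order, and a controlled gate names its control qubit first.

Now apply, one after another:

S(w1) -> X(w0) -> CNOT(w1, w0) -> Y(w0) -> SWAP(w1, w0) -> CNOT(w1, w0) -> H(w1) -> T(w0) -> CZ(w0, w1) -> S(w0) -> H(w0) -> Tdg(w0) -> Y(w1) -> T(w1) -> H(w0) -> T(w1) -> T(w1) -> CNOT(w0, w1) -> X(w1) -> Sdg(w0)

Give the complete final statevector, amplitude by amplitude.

The final amplitudes are sqrt(2)*(exp(3*I*pi/4) + I)/4 on |00>, sqrt(2)*(-1 + exp(3*I*pi/4))/4 on |01>, sqrt(2)*(-exp(I*pi/4) + I)/4 on |10>, sqrt(2)*(-1 + exp(I*pi/4))/4 on |11>.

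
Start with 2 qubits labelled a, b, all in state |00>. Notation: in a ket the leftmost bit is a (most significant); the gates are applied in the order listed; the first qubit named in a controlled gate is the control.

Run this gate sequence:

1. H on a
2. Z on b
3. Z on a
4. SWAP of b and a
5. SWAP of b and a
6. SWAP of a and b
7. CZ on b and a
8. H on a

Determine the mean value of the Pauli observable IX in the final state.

The expectation value of IX is -1.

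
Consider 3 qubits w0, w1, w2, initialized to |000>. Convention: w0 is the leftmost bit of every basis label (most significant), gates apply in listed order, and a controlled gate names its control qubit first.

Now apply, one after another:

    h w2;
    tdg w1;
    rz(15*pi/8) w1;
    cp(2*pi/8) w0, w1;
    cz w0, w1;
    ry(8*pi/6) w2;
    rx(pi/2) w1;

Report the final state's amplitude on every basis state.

The resulting statevector has amplitude (1 + sqrt(3))*exp(I*pi/16)/4 on |000>, (1 - sqrt(3))*exp(I*pi/16)/4 on |001>, (-sqrt(3) - 1)*exp(9*I*pi/16)/4 on |010>, (-1 + sqrt(3))*exp(9*I*pi/16)/4 on |011>, 0 on |100>, 0 on |101>, 0 on |110>, 0 on |111>.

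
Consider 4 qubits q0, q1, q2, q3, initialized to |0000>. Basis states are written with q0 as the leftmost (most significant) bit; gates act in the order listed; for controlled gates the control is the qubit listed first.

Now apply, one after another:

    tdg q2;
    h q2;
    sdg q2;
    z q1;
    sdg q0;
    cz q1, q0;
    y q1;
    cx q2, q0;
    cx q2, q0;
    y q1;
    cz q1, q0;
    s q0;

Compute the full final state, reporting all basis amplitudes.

After the circuit, the state carries amplitude sqrt(2)/2 on |0000>, -sqrt(2)*I/2 on |0010>, and 0 on every other basis state.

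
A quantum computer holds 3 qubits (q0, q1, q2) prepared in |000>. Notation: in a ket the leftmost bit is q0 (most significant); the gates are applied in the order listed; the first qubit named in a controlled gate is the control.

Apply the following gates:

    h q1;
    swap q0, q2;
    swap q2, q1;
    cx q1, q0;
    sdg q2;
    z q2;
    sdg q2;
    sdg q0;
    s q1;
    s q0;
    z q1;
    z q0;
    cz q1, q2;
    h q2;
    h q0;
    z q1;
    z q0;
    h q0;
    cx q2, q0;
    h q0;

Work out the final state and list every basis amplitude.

The resulting statevector has amplitude sqrt(2)/2 on |000>, -sqrt(2)/2 on |100>, and 0 on every other basis state.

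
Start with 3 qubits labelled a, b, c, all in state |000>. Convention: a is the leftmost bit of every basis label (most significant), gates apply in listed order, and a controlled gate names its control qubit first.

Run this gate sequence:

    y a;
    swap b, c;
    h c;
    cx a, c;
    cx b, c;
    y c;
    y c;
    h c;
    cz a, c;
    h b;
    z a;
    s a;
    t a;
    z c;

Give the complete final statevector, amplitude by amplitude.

The final amplitudes are sqrt(2)*exp(I*pi/4)/2 on |100>, sqrt(2)*exp(I*pi/4)/2 on |110>, and 0 on every other basis state.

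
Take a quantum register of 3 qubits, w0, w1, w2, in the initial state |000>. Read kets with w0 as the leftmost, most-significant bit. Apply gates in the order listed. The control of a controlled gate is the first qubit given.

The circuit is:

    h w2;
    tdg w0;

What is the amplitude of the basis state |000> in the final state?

|000> carries amplitude sqrt(2)/2 in the final state.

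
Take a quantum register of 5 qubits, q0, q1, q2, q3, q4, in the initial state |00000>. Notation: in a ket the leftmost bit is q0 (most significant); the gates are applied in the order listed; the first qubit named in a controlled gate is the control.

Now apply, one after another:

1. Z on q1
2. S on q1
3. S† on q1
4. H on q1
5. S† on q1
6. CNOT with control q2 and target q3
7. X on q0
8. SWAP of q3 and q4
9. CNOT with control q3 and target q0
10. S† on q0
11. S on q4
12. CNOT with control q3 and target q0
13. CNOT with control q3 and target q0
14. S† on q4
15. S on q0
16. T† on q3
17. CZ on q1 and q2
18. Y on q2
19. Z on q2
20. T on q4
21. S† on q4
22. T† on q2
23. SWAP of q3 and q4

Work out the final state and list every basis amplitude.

The final amplitudes are -sqrt(2)*exp(I*pi/4)/2 on |10100>, sqrt(2)*exp(3*I*pi/4)/2 on |11100>, and 0 on every other basis state. Key observation: steps 10-15 multiply out to the identity, so the circuit reduces to the remaining gates.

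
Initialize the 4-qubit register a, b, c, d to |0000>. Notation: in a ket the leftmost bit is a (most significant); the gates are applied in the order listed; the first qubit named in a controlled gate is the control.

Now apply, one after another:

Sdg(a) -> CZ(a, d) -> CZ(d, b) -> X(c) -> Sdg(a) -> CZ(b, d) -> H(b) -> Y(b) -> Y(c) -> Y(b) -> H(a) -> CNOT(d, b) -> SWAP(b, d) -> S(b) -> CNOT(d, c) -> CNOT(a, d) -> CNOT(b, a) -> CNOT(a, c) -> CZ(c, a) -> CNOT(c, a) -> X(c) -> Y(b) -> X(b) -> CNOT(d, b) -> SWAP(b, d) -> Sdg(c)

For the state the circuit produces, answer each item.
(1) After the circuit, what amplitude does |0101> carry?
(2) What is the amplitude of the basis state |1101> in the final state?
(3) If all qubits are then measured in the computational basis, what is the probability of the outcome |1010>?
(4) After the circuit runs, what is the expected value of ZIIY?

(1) The final state's coefficient on |0101> equals -1/2.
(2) |1101> carries amplitude 1/2 in the final state.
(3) A full measurement returns |1010> with probability 1/4.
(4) The observable ZIIY averages to 0.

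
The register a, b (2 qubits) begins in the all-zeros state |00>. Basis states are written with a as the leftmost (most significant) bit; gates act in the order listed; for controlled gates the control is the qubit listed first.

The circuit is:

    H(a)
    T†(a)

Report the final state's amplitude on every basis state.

The final amplitudes are sqrt(2)/2 on |00>, 0 on |01>, -sqrt(2)*exp(3*I*pi/4)/2 on |10>, 0 on |11>.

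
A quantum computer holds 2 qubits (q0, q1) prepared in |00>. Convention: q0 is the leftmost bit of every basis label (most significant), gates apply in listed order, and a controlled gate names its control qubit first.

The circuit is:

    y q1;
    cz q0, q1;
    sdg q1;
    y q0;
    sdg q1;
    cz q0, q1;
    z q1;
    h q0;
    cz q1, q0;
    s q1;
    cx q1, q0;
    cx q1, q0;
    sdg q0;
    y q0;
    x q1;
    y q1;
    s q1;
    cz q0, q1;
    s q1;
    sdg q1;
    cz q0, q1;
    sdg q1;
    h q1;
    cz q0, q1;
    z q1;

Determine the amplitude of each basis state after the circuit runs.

The resulting statevector has amplitude 1/2 on |00>, 1/2 on |01>, -I/2 on |10>, I/2 on |11>. Key observation: the block from step 17 through step 22 cancels to the identity and can be dropped.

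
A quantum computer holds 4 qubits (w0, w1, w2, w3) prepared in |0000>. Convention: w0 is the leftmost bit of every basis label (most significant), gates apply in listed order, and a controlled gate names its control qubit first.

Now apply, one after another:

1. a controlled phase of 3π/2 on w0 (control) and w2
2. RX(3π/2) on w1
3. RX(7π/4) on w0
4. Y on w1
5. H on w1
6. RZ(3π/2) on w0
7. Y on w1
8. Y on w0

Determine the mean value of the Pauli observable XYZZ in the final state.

The observable XYZZ averages to sqrt(2)/2.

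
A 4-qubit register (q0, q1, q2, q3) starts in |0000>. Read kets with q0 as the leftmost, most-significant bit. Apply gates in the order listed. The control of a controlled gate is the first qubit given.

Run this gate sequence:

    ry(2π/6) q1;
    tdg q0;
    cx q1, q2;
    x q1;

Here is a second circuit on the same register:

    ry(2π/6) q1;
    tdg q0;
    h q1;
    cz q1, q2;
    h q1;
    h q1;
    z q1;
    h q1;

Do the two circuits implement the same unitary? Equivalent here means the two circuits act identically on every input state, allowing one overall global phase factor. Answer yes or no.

No, they are not equivalent — no single phase factor reconciles the two unitaries.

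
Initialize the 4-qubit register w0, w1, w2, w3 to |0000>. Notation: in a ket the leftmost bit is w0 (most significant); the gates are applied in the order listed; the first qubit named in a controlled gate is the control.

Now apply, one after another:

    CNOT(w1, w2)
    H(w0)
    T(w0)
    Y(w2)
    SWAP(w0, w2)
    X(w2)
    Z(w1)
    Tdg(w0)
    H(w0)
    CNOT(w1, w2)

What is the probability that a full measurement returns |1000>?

A full measurement returns |1000> with probability 1/4.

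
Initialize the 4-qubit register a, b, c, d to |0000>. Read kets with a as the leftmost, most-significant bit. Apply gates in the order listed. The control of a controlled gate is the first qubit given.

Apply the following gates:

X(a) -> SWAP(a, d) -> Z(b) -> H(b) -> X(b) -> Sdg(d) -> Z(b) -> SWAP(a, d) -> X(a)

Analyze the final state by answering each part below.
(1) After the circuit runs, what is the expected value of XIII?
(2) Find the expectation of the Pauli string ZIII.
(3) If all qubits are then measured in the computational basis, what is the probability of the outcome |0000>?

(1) The expectation value of XIII is 0.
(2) The observable ZIII averages to 1.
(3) Outcome |0000> occurs with probability 1/2.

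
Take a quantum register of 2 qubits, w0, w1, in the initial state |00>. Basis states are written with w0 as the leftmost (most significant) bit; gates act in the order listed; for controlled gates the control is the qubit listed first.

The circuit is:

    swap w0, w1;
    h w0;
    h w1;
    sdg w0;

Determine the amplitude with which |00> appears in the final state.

The amplitude on |00> is 1/2.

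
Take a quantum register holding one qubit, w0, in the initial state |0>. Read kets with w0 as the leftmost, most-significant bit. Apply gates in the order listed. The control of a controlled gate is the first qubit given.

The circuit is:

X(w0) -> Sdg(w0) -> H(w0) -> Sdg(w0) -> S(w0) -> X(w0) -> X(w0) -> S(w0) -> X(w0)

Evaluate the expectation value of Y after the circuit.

The observable Y averages to 1.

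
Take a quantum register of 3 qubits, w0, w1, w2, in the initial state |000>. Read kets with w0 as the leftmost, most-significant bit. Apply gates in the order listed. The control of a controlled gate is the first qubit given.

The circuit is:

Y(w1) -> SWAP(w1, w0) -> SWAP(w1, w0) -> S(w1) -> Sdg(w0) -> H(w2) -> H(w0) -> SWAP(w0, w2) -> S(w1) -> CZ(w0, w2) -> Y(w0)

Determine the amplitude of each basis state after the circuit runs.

The resulting statevector has amplitude 0 on |000>, 0 on |001>, -1/2 on |010>, 1/2 on |011>, 0 on |100>, 0 on |101>, 1/2 on |110>, 1/2 on |111>.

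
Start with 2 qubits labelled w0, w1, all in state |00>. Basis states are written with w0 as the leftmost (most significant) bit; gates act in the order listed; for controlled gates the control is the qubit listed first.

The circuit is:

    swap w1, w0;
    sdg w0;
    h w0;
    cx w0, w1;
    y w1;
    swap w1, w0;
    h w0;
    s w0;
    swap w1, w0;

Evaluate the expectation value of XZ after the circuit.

The expectation value of XZ is -1.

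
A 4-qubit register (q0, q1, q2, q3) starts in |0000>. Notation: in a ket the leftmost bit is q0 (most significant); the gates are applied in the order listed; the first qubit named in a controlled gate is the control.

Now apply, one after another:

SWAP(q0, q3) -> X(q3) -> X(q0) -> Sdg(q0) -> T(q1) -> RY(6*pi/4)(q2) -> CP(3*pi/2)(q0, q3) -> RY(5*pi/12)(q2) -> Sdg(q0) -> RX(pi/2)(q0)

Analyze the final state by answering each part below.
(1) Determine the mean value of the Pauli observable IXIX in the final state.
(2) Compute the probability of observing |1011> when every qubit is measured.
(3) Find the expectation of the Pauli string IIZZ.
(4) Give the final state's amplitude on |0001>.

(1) The expectation value of IXIX is 0.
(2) The probability of measuring |1011> is -sqrt(6)/16 - sqrt(2)/16 + 1/4.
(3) The observable IIZZ averages to -sqrt(6)/4 - sqrt(2)/4.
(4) |0001> carries amplitude -sqrt(3*sqrt(2) + 6)/8 - sqrt(sqrt(2) + 2)/8 - sqrt(6 - 3*sqrt(2))/8 + sqrt(2 - sqrt(2))/8 in the final state.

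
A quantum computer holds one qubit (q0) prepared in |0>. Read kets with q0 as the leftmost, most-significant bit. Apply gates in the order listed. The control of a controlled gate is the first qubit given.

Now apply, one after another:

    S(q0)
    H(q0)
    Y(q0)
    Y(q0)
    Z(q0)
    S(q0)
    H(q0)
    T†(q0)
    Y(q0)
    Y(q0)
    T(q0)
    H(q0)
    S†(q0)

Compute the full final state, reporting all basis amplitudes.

After the circuit, the state carries amplitude sqrt(2)/2 on |0>, -sqrt(2)/2 on |1>. Key observation: steps 6-13 multiply out to the identity, so the circuit reduces to the remaining gates.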